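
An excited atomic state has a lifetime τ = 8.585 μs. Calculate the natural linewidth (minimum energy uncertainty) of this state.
38.335 peV

Using the energy-time uncertainty principle:
ΔEΔt ≥ ℏ/2

The lifetime τ represents the time uncertainty Δt.
The natural linewidth (minimum energy uncertainty) is:

ΔE = ℏ/(2τ)
ΔE = (1.055e-34 J·s) / (2 × 8.585e-06 s)
ΔE = 6.142e-30 J = 38.335 peV

This natural linewidth limits the precision of spectroscopic measurements.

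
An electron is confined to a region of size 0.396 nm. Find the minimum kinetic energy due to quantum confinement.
60.740 meV

Using the uncertainty principle:

1. Position uncertainty: Δx ≈ 3.960e-10 m
2. Minimum momentum uncertainty: Δp = ℏ/(2Δx) = 1.332e-25 kg·m/s
3. Minimum kinetic energy:
   KE = (Δp)²/(2m) = (1.332e-25)²/(2 × 9.109e-31 kg)
   KE = 9.732e-21 J = 60.740 meV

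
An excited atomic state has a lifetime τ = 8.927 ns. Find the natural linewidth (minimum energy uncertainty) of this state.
36.866 neV

Using the energy-time uncertainty principle:
ΔEΔt ≥ ℏ/2

The lifetime τ represents the time uncertainty Δt.
The natural linewidth (minimum energy uncertainty) is:

ΔE = ℏ/(2τ)
ΔE = (1.055e-34 J·s) / (2 × 8.927e-09 s)
ΔE = 5.907e-27 J = 36.866 neV

This natural linewidth limits the precision of spectroscopic measurements.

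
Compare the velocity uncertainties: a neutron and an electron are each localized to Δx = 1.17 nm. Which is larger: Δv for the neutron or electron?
The electron has the larger minimum velocity uncertainty, by a ratio of 1838.7.

For both particles, Δp_min = ℏ/(2Δx) = 4.507e-26 kg·m/s (same for both).

The velocity uncertainty is Δv = Δp/m:
- neutron: Δv = 4.507e-26 / 1.675e-27 = 2.691e+01 m/s = 26.907 m/s
- electron: Δv = 4.507e-26 / 9.109e-31 = 4.947e+04 m/s = 49.473 km/s

Ratio: 4.947e+04 / 2.691e+01 = 1838.7

The lighter particle has larger velocity uncertainty because Δv ∝ 1/m.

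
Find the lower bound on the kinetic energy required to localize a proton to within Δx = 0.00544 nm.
175.290 meV

Localizing a particle requires giving it sufficient momentum uncertainty:

1. From uncertainty principle: Δp ≥ ℏ/(2Δx)
   Δp_min = (1.055e-34 J·s) / (2 × 5.440e-12 m)
   Δp_min = 9.693e-24 kg·m/s

2. This momentum uncertainty corresponds to kinetic energy:
   KE ≈ (Δp)²/(2m) = (9.693e-24)²/(2 × 1.673e-27 kg)
   KE = 2.808e-20 J = 175.290 meV

Tighter localization requires more energy.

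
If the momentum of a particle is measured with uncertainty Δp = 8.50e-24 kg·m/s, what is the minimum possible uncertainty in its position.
6.203 pm

Using the Heisenberg uncertainty principle:
ΔxΔp ≥ ℏ/2

The minimum uncertainty in position is:
Δx_min = ℏ/(2Δp)
Δx_min = (1.055e-34 J·s) / (2 × 8.500e-24 kg·m/s)
Δx_min = 6.203e-12 m = 6.203 pm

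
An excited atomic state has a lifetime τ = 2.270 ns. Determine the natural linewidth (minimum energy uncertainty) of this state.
144.981 neV

Using the energy-time uncertainty principle:
ΔEΔt ≥ ℏ/2

The lifetime τ represents the time uncertainty Δt.
The natural linewidth (minimum energy uncertainty) is:

ΔE = ℏ/(2τ)
ΔE = (1.055e-34 J·s) / (2 × 2.270e-09 s)
ΔE = 2.323e-26 J = 144.981 neV

This natural linewidth limits the precision of spectroscopic measurements.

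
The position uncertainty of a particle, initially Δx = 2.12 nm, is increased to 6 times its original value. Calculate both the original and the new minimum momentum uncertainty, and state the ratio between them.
Original Δp_min = 2.487 × 10^-26 kg·m/s; new Δp'_min = 4.145 × 10^-27 kg·m/s; ratio Δp'_min/Δp_min = 1/6.

From the uncertainty principle ΔxΔp ≥ ℏ/2, the minimum momentum uncertainty is Δp_min = ℏ/(2Δx).

Original (Δx = 2.12 nm = 2.120e-09 m):
Δp_min = (1.055e-34 J·s)/(2 × 2.120e-09 m) = 2.487e-26 kg·m/s

When Δx → 6Δx:
Δp'_min = ℏ/(2 × 6Δx) = (1/6) × ℏ/(2Δx) = (1/6) × Δp_min
Δp'_min = 1/6 × 2.487e-26 kg·m/s = 4.145e-27 kg·m/s

Since Δp_min ∝ 1/Δx, when Δx is increased to 6 times its original value, Δp_min decreases to 1/6 of its original value.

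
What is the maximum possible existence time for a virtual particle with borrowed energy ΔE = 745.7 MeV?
4.413 × 10^-25 s

Using the energy-time uncertainty principle:
ΔEΔt ≥ ℏ/2

For a virtual particle borrowing energy ΔE, the maximum lifetime is:
Δt_max = ℏ/(2ΔE)

Converting energy:
ΔE = 745.7 MeV = 1.195e-10 J

Δt_max = (1.055e-34 J·s) / (2 × 1.195e-10 J)
Δt_max = 4.413e-25 s = 4.413 × 10^-25 s

Virtual particles with higher borrowed energy exist for shorter times.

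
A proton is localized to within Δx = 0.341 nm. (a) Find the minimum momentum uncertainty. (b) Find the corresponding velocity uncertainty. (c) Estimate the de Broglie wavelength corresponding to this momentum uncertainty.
(a) Δp_min = 1.546 × 10^-25 kg·m/s
(b) Δv_min = 92.447 m/s
(c) λ_dB = 4.285 nm

Step-by-step:

(a) From the uncertainty principle:
Δp_min = ℏ/(2Δx) = (1.055e-34 J·s)/(2 × 3.410e-10 m) = 1.546e-25 kg·m/s

(b) The velocity uncertainty:
Δv = Δp/m = (1.546e-25 kg·m/s)/(1.673e-27 kg) = 9.245e+01 m/s = 92.447 m/s

(c) The de Broglie wavelength for this momentum:
λ = h/p = (6.626e-34 J·s)/(1.546e-25 kg·m/s) = 4.285e-09 m = 4.285 nm

Note: The de Broglie wavelength is comparable to the localization size, as expected from wave-particle duality.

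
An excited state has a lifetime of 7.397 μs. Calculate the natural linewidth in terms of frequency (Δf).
10.758 kHz

Using the energy-time uncertainty principle and E = hf:
ΔEΔt ≥ ℏ/2
hΔf·Δt ≥ ℏ/2

The minimum frequency uncertainty is:
Δf = ℏ/(2hτ) = 1/(4πτ)
Δf = 1/(4π × 7.397e-06 s)
Δf = 1.076e+04 Hz = 10.758 kHz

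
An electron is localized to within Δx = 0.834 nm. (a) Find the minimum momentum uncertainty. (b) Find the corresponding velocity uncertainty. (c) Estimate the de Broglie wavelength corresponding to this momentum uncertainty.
(a) Δp_min = 6.322 × 10^-26 kg·m/s
(b) Δv_min = 69.405 km/s
(c) λ_dB = 10.480 nm

Step-by-step:

(a) From the uncertainty principle:
Δp_min = ℏ/(2Δx) = (1.055e-34 J·s)/(2 × 8.340e-10 m) = 6.322e-26 kg·m/s

(b) The velocity uncertainty:
Δv = Δp/m = (6.322e-26 kg·m/s)/(9.109e-31 kg) = 6.941e+04 m/s = 69.405 km/s

(c) The de Broglie wavelength for this momentum:
λ = h/p = (6.626e-34 J·s)/(6.322e-26 kg·m/s) = 1.048e-08 m = 10.480 nm

Note: The de Broglie wavelength is comparable to the localization size, as expected from wave-particle duality.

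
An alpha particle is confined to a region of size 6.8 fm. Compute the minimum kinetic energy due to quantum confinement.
28.240 keV

Using the uncertainty principle:

1. Position uncertainty: Δx ≈ 6.800e-15 m
2. Minimum momentum uncertainty: Δp = ℏ/(2Δx) = 7.754e-21 kg·m/s
3. Minimum kinetic energy:
   KE = (Δp)²/(2m) = (7.754e-21)²/(2 × 6.645e-27 kg)
   KE = 4.525e-15 J = 28.240 keV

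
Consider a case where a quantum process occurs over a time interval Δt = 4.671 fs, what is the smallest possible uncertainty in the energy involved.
70.457 meV

Using the energy-time uncertainty principle:
ΔEΔt ≥ ℏ/2

The minimum uncertainty in energy is:
ΔE_min = ℏ/(2Δt)
ΔE_min = (1.055e-34 J·s) / (2 × 4.671e-15 s)
ΔE_min = 1.129e-20 J = 70.457 meV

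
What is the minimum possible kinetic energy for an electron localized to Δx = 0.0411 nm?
5.639 eV

Localizing a particle requires giving it sufficient momentum uncertainty:

1. From uncertainty principle: Δp ≥ ℏ/(2Δx)
   Δp_min = (1.055e-34 J·s) / (2 × 4.110e-11 m)
   Δp_min = 1.283e-24 kg·m/s

2. This momentum uncertainty corresponds to kinetic energy:
   KE ≈ (Δp)²/(2m) = (1.283e-24)²/(2 × 9.109e-31 kg)
   KE = 9.034e-19 J = 5.639 eV

Tighter localization requires more energy.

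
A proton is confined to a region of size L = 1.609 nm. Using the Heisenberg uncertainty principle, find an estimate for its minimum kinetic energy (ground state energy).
2.004 μeV

Using the uncertainty principle to estimate ground state energy:

1. The position uncertainty is approximately the confinement size:
   Δx ≈ L = 1.609e-09 m

2. From ΔxΔp ≥ ℏ/2, the minimum momentum uncertainty is:
   Δp ≈ ℏ/(2L) = 3.277e-26 kg·m/s

3. The kinetic energy is approximately:
   KE ≈ (Δp)²/(2m) = (3.277e-26)²/(2 × 1.673e-27 kg)
   KE ≈ 3.210e-25 J = 2.004 μeV

This is an order-of-magnitude estimate of the ground state energy.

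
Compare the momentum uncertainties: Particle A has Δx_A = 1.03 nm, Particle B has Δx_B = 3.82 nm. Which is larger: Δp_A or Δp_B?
Particle A has the larger minimum momentum uncertainty, by a factor of 3.71.

For each particle, the minimum momentum uncertainty is Δp_min = ℏ/(2Δx):

Particle A: Δp_A = ℏ/(2×1.030e-09 m) = 5.119e-26 kg·m/s
Particle B: Δp_B = ℏ/(2×3.820e-09 m) = 1.380e-26 kg·m/s

Ratio: Δp_A/Δp_B = 3.71

Since Δp_min ∝ 1/Δx, the particle with smaller position uncertainty (A) has larger momentum uncertainty.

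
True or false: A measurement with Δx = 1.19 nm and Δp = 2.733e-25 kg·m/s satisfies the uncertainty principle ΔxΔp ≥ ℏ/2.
Yes, it satisfies the uncertainty principle.

Calculate the product ΔxΔp:
ΔxΔp = (1.190e-09 m) × (2.733e-25 kg·m/s)
ΔxΔp = 3.252e-34 J·s

Compare to the minimum allowed value ℏ/2:
ℏ/2 = 5.273e-35 J·s

Since ΔxΔp = 3.252e-34 J·s ≥ 5.273e-35 J·s = ℏ/2,
the measurement satisfies the uncertainty principle.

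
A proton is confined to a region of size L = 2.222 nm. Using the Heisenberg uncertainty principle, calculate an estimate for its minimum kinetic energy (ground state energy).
1.051 μeV

Using the uncertainty principle to estimate ground state energy:

1. The position uncertainty is approximately the confinement size:
   Δx ≈ L = 2.222e-09 m

2. From ΔxΔp ≥ ℏ/2, the minimum momentum uncertainty is:
   Δp ≈ ℏ/(2L) = 2.373e-26 kg·m/s

3. The kinetic energy is approximately:
   KE ≈ (Δp)²/(2m) = (2.373e-26)²/(2 × 1.673e-27 kg)
   KE ≈ 1.683e-25 J = 1.051 μeV

This is an order-of-magnitude estimate of the ground state energy.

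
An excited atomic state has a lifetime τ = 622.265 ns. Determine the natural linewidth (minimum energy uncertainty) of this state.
528.884 peV

Using the energy-time uncertainty principle:
ΔEΔt ≥ ℏ/2

The lifetime τ represents the time uncertainty Δt.
The natural linewidth (minimum energy uncertainty) is:

ΔE = ℏ/(2τ)
ΔE = (1.055e-34 J·s) / (2 × 6.223e-07 s)
ΔE = 8.474e-29 J = 528.884 peV

This natural linewidth limits the precision of spectroscopic measurements.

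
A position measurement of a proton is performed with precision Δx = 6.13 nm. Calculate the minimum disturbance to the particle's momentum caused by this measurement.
8.602 × 10^-27 kg·m/s

The uncertainty principle implies that measuring position disturbs momentum:
ΔxΔp ≥ ℏ/2

When we measure position with precision Δx, we necessarily introduce a momentum uncertainty:
Δp ≥ ℏ/(2Δx)
Δp_min = (1.055e-34 J·s) / (2 × 6.130e-09 m)
Δp_min = 8.602e-27 kg·m/s

The more precisely we measure position, the greater the momentum disturbance.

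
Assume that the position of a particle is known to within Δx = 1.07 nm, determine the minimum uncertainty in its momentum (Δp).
4.928 × 10^-26 kg·m/s

Using the Heisenberg uncertainty principle:
ΔxΔp ≥ ℏ/2

The minimum uncertainty in momentum is:
Δp_min = ℏ/(2Δx)
Δp_min = (1.055e-34 J·s) / (2 × 1.070e-09 m)
Δp_min = 4.928e-26 kg·m/s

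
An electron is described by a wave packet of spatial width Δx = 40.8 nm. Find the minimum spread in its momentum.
1.292 × 10^-27 kg·m/s

For a wave packet, the spatial width Δx and momentum spread Δp are related by the uncertainty principle:
ΔxΔp ≥ ℏ/2

The minimum momentum spread is:
Δp_min = ℏ/(2Δx)
Δp_min = (1.055e-34 J·s) / (2 × 4.080e-08 m)
Δp_min = 1.292e-27 kg·m/s

A wave packet cannot have both a well-defined position and well-defined momentum.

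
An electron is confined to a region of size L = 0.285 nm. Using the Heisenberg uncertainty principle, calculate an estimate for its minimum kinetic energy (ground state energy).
117.266 meV

Using the uncertainty principle to estimate ground state energy:

1. The position uncertainty is approximately the confinement size:
   Δx ≈ L = 2.850e-10 m

2. From ΔxΔp ≥ ℏ/2, the minimum momentum uncertainty is:
   Δp ≈ ℏ/(2L) = 1.850e-25 kg·m/s

3. The kinetic energy is approximately:
   KE ≈ (Δp)²/(2m) = (1.850e-25)²/(2 × 9.109e-31 kg)
   KE ≈ 1.879e-20 J = 117.266 meV

This is an order-of-magnitude estimate of the ground state energy.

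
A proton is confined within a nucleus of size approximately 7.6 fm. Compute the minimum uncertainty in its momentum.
6.938 × 10^-21 kg·m/s

Using the Heisenberg uncertainty principle:
ΔxΔp ≥ ℏ/2

With Δx ≈ L = 7.600e-15 m (the confinement size):
Δp_min = ℏ/(2Δx)
Δp_min = (1.055e-34 J·s) / (2 × 7.600e-15 m)
Δp_min = 6.938e-21 kg·m/s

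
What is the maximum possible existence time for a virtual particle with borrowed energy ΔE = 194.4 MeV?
1.693 ys

Using the energy-time uncertainty principle:
ΔEΔt ≥ ℏ/2

For a virtual particle borrowing energy ΔE, the maximum lifetime is:
Δt_max = ℏ/(2ΔE)

Converting energy:
ΔE = 194.4 MeV = 3.115e-11 J

Δt_max = (1.055e-34 J·s) / (2 × 3.115e-11 J)
Δt_max = 1.693e-24 s = 1.693 ys

Virtual particles with higher borrowed energy exist for shorter times.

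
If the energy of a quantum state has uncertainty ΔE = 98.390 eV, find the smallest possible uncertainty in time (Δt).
3.345 as

Using the energy-time uncertainty principle:
ΔEΔt ≥ ℏ/2

The minimum uncertainty in time is:
Δt_min = ℏ/(2ΔE)
Δt_min = (1.055e-34 J·s) / (2 × 1.576e-17 J)
Δt_min = 3.345e-18 s = 3.345 as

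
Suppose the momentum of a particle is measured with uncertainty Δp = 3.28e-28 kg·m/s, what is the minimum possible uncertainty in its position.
160.758 nm

Using the Heisenberg uncertainty principle:
ΔxΔp ≥ ℏ/2

The minimum uncertainty in position is:
Δx_min = ℏ/(2Δp)
Δx_min = (1.055e-34 J·s) / (2 × 3.280e-28 kg·m/s)
Δx_min = 1.608e-07 m = 160.758 nm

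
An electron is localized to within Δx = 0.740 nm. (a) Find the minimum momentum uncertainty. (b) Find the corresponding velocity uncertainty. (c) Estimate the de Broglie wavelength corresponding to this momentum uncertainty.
(a) Δp_min = 7.125 × 10^-26 kg·m/s
(b) Δv_min = 78.221 km/s
(c) λ_dB = 9.299 nm

Step-by-step:

(a) From the uncertainty principle:
Δp_min = ℏ/(2Δx) = (1.055e-34 J·s)/(2 × 7.400e-10 m) = 7.125e-26 kg·m/s

(b) The velocity uncertainty:
Δv = Δp/m = (7.125e-26 kg·m/s)/(9.109e-31 kg) = 7.822e+04 m/s = 78.221 km/s

(c) The de Broglie wavelength for this momentum:
λ = h/p = (6.626e-34 J·s)/(7.125e-26 kg·m/s) = 9.299e-09 m = 9.299 nm

Note: The de Broglie wavelength is comparable to the localization size, as expected from wave-particle duality.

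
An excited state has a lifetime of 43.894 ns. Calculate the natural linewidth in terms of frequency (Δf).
1.813 MHz

Using the energy-time uncertainty principle and E = hf:
ΔEΔt ≥ ℏ/2
hΔf·Δt ≥ ℏ/2

The minimum frequency uncertainty is:
Δf = ℏ/(2hτ) = 1/(4πτ)
Δf = 1/(4π × 4.389e-08 s)
Δf = 1.813e+06 Hz = 1.813 MHz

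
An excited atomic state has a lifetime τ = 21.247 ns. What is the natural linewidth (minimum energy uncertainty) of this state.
15.490 neV

Using the energy-time uncertainty principle:
ΔEΔt ≥ ℏ/2

The lifetime τ represents the time uncertainty Δt.
The natural linewidth (minimum energy uncertainty) is:

ΔE = ℏ/(2τ)
ΔE = (1.055e-34 J·s) / (2 × 2.125e-08 s)
ΔE = 2.482e-27 J = 15.490 neV

This natural linewidth limits the precision of spectroscopic measurements.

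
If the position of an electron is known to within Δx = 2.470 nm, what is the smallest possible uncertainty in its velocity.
23.435 km/s

Using the Heisenberg uncertainty principle and Δp = mΔv:
ΔxΔp ≥ ℏ/2
Δx(mΔv) ≥ ℏ/2

The minimum uncertainty in velocity is:
Δv_min = ℏ/(2mΔx)
Δv_min = (1.055e-34 J·s) / (2 × 9.109e-31 kg × 2.470e-09 m)
Δv_min = 2.343e+04 m/s = 23.435 km/s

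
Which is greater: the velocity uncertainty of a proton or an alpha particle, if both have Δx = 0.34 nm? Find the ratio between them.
The proton has the larger minimum velocity uncertainty, by a ratio of 4.0.

For both particles, Δp_min = ℏ/(2Δx) = 1.551e-25 kg·m/s (same for both).

The velocity uncertainty is Δv = Δp/m:
- proton: Δv = 1.551e-25 / 1.673e-27 = 9.272e+01 m/s = 92.719 m/s
- alpha particle: Δv = 1.551e-25 / 6.645e-27 = 2.334e+01 m/s = 23.340 m/s

Ratio: 9.272e+01 / 2.334e+01 = 4.0

The lighter particle has larger velocity uncertainty because Δv ∝ 1/m.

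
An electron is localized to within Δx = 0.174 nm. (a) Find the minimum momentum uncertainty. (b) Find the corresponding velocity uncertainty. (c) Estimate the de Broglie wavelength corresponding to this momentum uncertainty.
(a) Δp_min = 3.030 × 10^-25 kg·m/s
(b) Δv_min = 332.666 km/s
(c) λ_dB = 2.187 nm

Step-by-step:

(a) From the uncertainty principle:
Δp_min = ℏ/(2Δx) = (1.055e-34 J·s)/(2 × 1.740e-10 m) = 3.030e-25 kg·m/s

(b) The velocity uncertainty:
Δv = Δp/m = (3.030e-25 kg·m/s)/(9.109e-31 kg) = 3.327e+05 m/s = 332.666 km/s

(c) The de Broglie wavelength for this momentum:
λ = h/p = (6.626e-34 J·s)/(3.030e-25 kg·m/s) = 2.187e-09 m = 2.187 nm

Note: The de Broglie wavelength is comparable to the localization size, as expected from wave-particle duality.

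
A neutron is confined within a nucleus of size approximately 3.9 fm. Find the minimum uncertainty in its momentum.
1.352 × 10^-20 kg·m/s

Using the Heisenberg uncertainty principle:
ΔxΔp ≥ ℏ/2

With Δx ≈ L = 3.900e-15 m (the confinement size):
Δp_min = ℏ/(2Δx)
Δp_min = (1.055e-34 J·s) / (2 × 3.900e-15 m)
Δp_min = 1.352e-20 kg·m/s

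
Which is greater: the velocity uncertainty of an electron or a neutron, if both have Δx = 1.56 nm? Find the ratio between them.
The electron has the larger minimum velocity uncertainty, by a ratio of 1838.7.

For both particles, Δp_min = ℏ/(2Δx) = 3.380e-26 kg·m/s (same for both).

The velocity uncertainty is Δv = Δp/m:
- electron: Δv = 3.380e-26 / 9.109e-31 = 3.711e+04 m/s = 37.105 km/s
- neutron: Δv = 3.380e-26 / 1.675e-27 = 2.018e+01 m/s = 20.180 m/s

Ratio: 3.711e+04 / 2.018e+01 = 1838.7

The lighter particle has larger velocity uncertainty because Δv ∝ 1/m.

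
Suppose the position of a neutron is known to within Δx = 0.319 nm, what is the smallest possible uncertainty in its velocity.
98.687 m/s

Using the Heisenberg uncertainty principle and Δp = mΔv:
ΔxΔp ≥ ℏ/2
Δx(mΔv) ≥ ℏ/2

The minimum uncertainty in velocity is:
Δv_min = ℏ/(2mΔx)
Δv_min = (1.055e-34 J·s) / (2 × 1.675e-27 kg × 3.190e-10 m)
Δv_min = 9.869e+01 m/s = 98.687 m/s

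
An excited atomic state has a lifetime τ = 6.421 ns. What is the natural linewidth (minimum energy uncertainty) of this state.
51.255 neV

Using the energy-time uncertainty principle:
ΔEΔt ≥ ℏ/2

The lifetime τ represents the time uncertainty Δt.
The natural linewidth (minimum energy uncertainty) is:

ΔE = ℏ/(2τ)
ΔE = (1.055e-34 J·s) / (2 × 6.421e-09 s)
ΔE = 8.212e-27 J = 51.255 neV

This natural linewidth limits the precision of spectroscopic measurements.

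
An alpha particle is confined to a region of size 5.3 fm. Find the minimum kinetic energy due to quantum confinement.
46.487 keV

Using the uncertainty principle:

1. Position uncertainty: Δx ≈ 5.300e-15 m
2. Minimum momentum uncertainty: Δp = ℏ/(2Δx) = 9.949e-21 kg·m/s
3. Minimum kinetic energy:
   KE = (Δp)²/(2m) = (9.949e-21)²/(2 × 6.645e-27 kg)
   KE = 7.448e-15 J = 46.487 keV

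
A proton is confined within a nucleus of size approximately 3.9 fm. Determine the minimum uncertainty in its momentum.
1.352 × 10^-20 kg·m/s

Using the Heisenberg uncertainty principle:
ΔxΔp ≥ ℏ/2

With Δx ≈ L = 3.900e-15 m (the confinement size):
Δp_min = ℏ/(2Δx)
Δp_min = (1.055e-34 J·s) / (2 × 3.900e-15 m)
Δp_min = 1.352e-20 kg·m/s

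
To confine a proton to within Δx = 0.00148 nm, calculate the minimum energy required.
2.368 eV

Localizing a particle requires giving it sufficient momentum uncertainty:

1. From uncertainty principle: Δp ≥ ℏ/(2Δx)
   Δp_min = (1.055e-34 J·s) / (2 × 1.480e-12 m)
   Δp_min = 3.563e-23 kg·m/s

2. This momentum uncertainty corresponds to kinetic energy:
   KE ≈ (Δp)²/(2m) = (3.563e-23)²/(2 × 1.673e-27 kg)
   KE = 3.794e-19 J = 2.368 eV

Tighter localization requires more energy.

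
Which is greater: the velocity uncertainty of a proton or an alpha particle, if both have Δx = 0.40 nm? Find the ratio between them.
The proton has the larger minimum velocity uncertainty, by a ratio of 4.0.

For both particles, Δp_min = ℏ/(2Δx) = 1.318e-25 kg·m/s (same for both).

The velocity uncertainty is Δv = Δp/m:
- proton: Δv = 1.318e-25 / 1.673e-27 = 7.881e+01 m/s = 78.811 m/s
- alpha particle: Δv = 1.318e-25 / 6.645e-27 = 1.984e+01 m/s = 19.839 m/s

Ratio: 7.881e+01 / 1.984e+01 = 4.0

The lighter particle has larger velocity uncertainty because Δv ∝ 1/m.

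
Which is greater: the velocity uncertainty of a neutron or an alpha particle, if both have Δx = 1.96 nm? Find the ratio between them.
The neutron has the larger minimum velocity uncertainty, by a ratio of 4.0.

For both particles, Δp_min = ℏ/(2Δx) = 2.690e-26 kg·m/s (same for both).

The velocity uncertainty is Δv = Δp/m:
- neutron: Δv = 2.690e-26 / 1.675e-27 = 1.606e+01 m/s = 16.062 m/s
- alpha particle: Δv = 2.690e-26 / 6.645e-27 = 4.049e+00 m/s = 4.049 m/s

Ratio: 1.606e+01 / 4.049e+00 = 4.0

The lighter particle has larger velocity uncertainty because Δv ∝ 1/m.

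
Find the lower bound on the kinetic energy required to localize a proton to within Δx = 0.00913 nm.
62.232 meV

Localizing a particle requires giving it sufficient momentum uncertainty:

1. From uncertainty principle: Δp ≥ ℏ/(2Δx)
   Δp_min = (1.055e-34 J·s) / (2 × 9.130e-12 m)
   Δp_min = 5.775e-24 kg·m/s

2. This momentum uncertainty corresponds to kinetic energy:
   KE ≈ (Δp)²/(2m) = (5.775e-24)²/(2 × 1.673e-27 kg)
   KE = 9.971e-21 J = 62.232 meV

Tighter localization requires more energy.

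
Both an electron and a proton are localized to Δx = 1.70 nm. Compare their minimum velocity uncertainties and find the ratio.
The electron has the larger minimum velocity uncertainty, by a ratio of 1836.2.

For both particles, Δp_min = ℏ/(2Δx) = 3.102e-26 kg·m/s (same for both).

The velocity uncertainty is Δv = Δp/m:
- electron: Δv = 3.102e-26 / 9.109e-31 = 3.405e+04 m/s = 34.049 km/s
- proton: Δv = 3.102e-26 / 1.673e-27 = 1.854e+01 m/s = 18.544 m/s

Ratio: 3.405e+04 / 1.854e+01 = 1836.2

The lighter particle has larger velocity uncertainty because Δv ∝ 1/m.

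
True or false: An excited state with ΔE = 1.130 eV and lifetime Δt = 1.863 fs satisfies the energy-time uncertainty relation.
Yes, it satisfies the uncertainty relation.

Calculate the product ΔEΔt:
ΔE = 1.130 eV = 1.810e-19 J
ΔEΔt = (1.810e-19 J) × (1.863e-15 s)
ΔEΔt = 3.373e-34 J·s

Compare to the minimum allowed value ℏ/2:
ℏ/2 = 5.273e-35 J·s

Since ΔEΔt = 3.373e-34 J·s ≥ 5.273e-35 J·s = ℏ/2,
this satisfies the uncertainty relation.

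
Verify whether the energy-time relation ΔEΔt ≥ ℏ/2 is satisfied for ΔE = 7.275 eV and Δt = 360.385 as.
Yes, it satisfies the uncertainty relation.

Calculate the product ΔEΔt:
ΔE = 7.275 eV = 1.166e-18 J
ΔEΔt = (1.166e-18 J) × (3.604e-16 s)
ΔEΔt = 4.201e-34 J·s

Compare to the minimum allowed value ℏ/2:
ℏ/2 = 5.273e-35 J·s

Since ΔEΔt = 4.201e-34 J·s ≥ 5.273e-35 J·s = ℏ/2,
this satisfies the uncertainty relation.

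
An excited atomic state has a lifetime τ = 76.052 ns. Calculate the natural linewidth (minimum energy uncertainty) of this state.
4.327 neV

Using the energy-time uncertainty principle:
ΔEΔt ≥ ℏ/2

The lifetime τ represents the time uncertainty Δt.
The natural linewidth (minimum energy uncertainty) is:

ΔE = ℏ/(2τ)
ΔE = (1.055e-34 J·s) / (2 × 7.605e-08 s)
ΔE = 6.933e-28 J = 4.327 neV

This natural linewidth limits the precision of spectroscopic measurements.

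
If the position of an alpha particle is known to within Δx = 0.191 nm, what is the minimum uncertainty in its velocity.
41.547 m/s

Using the Heisenberg uncertainty principle and Δp = mΔv:
ΔxΔp ≥ ℏ/2
Δx(mΔv) ≥ ℏ/2

The minimum uncertainty in velocity is:
Δv_min = ℏ/(2mΔx)
Δv_min = (1.055e-34 J·s) / (2 × 6.645e-27 kg × 1.910e-10 m)
Δv_min = 4.155e+01 m/s = 41.547 m/s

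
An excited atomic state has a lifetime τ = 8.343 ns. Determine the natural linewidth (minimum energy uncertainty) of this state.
39.447 neV

Using the energy-time uncertainty principle:
ΔEΔt ≥ ℏ/2

The lifetime τ represents the time uncertainty Δt.
The natural linewidth (minimum energy uncertainty) is:

ΔE = ℏ/(2τ)
ΔE = (1.055e-34 J·s) / (2 × 8.343e-09 s)
ΔE = 6.320e-27 J = 39.447 neV

This natural linewidth limits the precision of spectroscopic measurements.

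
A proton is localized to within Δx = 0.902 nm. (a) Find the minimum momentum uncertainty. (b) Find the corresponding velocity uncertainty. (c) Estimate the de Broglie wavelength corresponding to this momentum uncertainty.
(a) Δp_min = 5.846 × 10^-26 kg·m/s
(b) Δv_min = 34.950 m/s
(c) λ_dB = 11.335 nm

Step-by-step:

(a) From the uncertainty principle:
Δp_min = ℏ/(2Δx) = (1.055e-34 J·s)/(2 × 9.020e-10 m) = 5.846e-26 kg·m/s

(b) The velocity uncertainty:
Δv = Δp/m = (5.846e-26 kg·m/s)/(1.673e-27 kg) = 3.495e+01 m/s = 34.950 m/s

(c) The de Broglie wavelength for this momentum:
λ = h/p = (6.626e-34 J·s)/(5.846e-26 kg·m/s) = 1.133e-08 m = 11.335 nm

Note: The de Broglie wavelength is comparable to the localization size, as expected from wave-particle duality.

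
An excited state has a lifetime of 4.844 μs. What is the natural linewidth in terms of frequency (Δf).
16.428 kHz

Using the energy-time uncertainty principle and E = hf:
ΔEΔt ≥ ℏ/2
hΔf·Δt ≥ ℏ/2

The minimum frequency uncertainty is:
Δf = ℏ/(2hτ) = 1/(4πτ)
Δf = 1/(4π × 4.844e-06 s)
Δf = 1.643e+04 Hz = 16.428 kHz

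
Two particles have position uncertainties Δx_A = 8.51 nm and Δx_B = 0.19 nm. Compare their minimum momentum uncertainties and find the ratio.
Particle B has the larger minimum momentum uncertainty, by a factor of 44.79.

For each particle, the minimum momentum uncertainty is Δp_min = ℏ/(2Δx):

Particle A: Δp_A = ℏ/(2×8.510e-09 m) = 6.196e-27 kg·m/s
Particle B: Δp_B = ℏ/(2×1.900e-10 m) = 2.775e-25 kg·m/s

Ratio: Δp_B/Δp_A = 44.79

Since Δp_min ∝ 1/Δx, the particle with smaller position uncertainty (B) has larger momentum uncertainty.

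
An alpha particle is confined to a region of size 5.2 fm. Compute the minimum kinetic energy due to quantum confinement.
48.292 keV

Using the uncertainty principle:

1. Position uncertainty: Δx ≈ 5.200e-15 m
2. Minimum momentum uncertainty: Δp = ℏ/(2Δx) = 1.014e-20 kg·m/s
3. Minimum kinetic energy:
   KE = (Δp)²/(2m) = (1.014e-20)²/(2 × 6.645e-27 kg)
   KE = 7.737e-15 J = 48.292 keV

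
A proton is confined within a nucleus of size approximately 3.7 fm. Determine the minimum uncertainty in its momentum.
1.425 × 10^-20 kg·m/s

Using the Heisenberg uncertainty principle:
ΔxΔp ≥ ℏ/2

With Δx ≈ L = 3.700e-15 m (the confinement size):
Δp_min = ℏ/(2Δx)
Δp_min = (1.055e-34 J·s) / (2 × 3.700e-15 m)
Δp_min = 1.425e-20 kg·m/s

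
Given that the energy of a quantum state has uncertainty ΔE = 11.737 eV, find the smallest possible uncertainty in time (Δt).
28.040 as

Using the energy-time uncertainty principle:
ΔEΔt ≥ ℏ/2

The minimum uncertainty in time is:
Δt_min = ℏ/(2ΔE)
Δt_min = (1.055e-34 J·s) / (2 × 1.880e-18 J)
Δt_min = 2.804e-17 s = 28.040 as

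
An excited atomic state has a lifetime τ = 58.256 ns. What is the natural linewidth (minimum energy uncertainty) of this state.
5.649 neV

Using the energy-time uncertainty principle:
ΔEΔt ≥ ℏ/2

The lifetime τ represents the time uncertainty Δt.
The natural linewidth (minimum energy uncertainty) is:

ΔE = ℏ/(2τ)
ΔE = (1.055e-34 J·s) / (2 × 5.826e-08 s)
ΔE = 9.051e-28 J = 5.649 neV

This natural linewidth limits the precision of spectroscopic measurements.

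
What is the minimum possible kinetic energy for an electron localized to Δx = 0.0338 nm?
8.337 eV

Localizing a particle requires giving it sufficient momentum uncertainty:

1. From uncertainty principle: Δp ≥ ℏ/(2Δx)
   Δp_min = (1.055e-34 J·s) / (2 × 3.380e-11 m)
   Δp_min = 1.560e-24 kg·m/s

2. This momentum uncertainty corresponds to kinetic energy:
   KE ≈ (Δp)²/(2m) = (1.560e-24)²/(2 × 9.109e-31 kg)
   KE = 1.336e-18 J = 8.337 eV

Tighter localization requires more energy.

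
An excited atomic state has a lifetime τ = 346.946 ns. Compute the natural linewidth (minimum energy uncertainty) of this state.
948.580 peV

Using the energy-time uncertainty principle:
ΔEΔt ≥ ℏ/2

The lifetime τ represents the time uncertainty Δt.
The natural linewidth (minimum energy uncertainty) is:

ΔE = ℏ/(2τ)
ΔE = (1.055e-34 J·s) / (2 × 3.469e-07 s)
ΔE = 1.520e-28 J = 948.580 peV

This natural linewidth limits the precision of spectroscopic measurements.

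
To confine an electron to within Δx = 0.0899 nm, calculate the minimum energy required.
1.179 eV

Localizing a particle requires giving it sufficient momentum uncertainty:

1. From uncertainty principle: Δp ≥ ℏ/(2Δx)
   Δp_min = (1.055e-34 J·s) / (2 × 8.990e-11 m)
   Δp_min = 5.865e-25 kg·m/s

2. This momentum uncertainty corresponds to kinetic energy:
   KE ≈ (Δp)²/(2m) = (5.865e-25)²/(2 × 9.109e-31 kg)
   KE = 1.888e-19 J = 1.179 eV

Tighter localization requires more energy.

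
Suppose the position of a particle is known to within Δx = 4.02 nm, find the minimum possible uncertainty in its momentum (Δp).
1.312 × 10^-26 kg·m/s

Using the Heisenberg uncertainty principle:
ΔxΔp ≥ ℏ/2

The minimum uncertainty in momentum is:
Δp_min = ℏ/(2Δx)
Δp_min = (1.055e-34 J·s) / (2 × 4.020e-09 m)
Δp_min = 1.312e-26 kg·m/s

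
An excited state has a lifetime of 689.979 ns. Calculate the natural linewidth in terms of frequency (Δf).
115.333 kHz

Using the energy-time uncertainty principle and E = hf:
ΔEΔt ≥ ℏ/2
hΔf·Δt ≥ ℏ/2

The minimum frequency uncertainty is:
Δf = ℏ/(2hτ) = 1/(4πτ)
Δf = 1/(4π × 6.900e-07 s)
Δf = 1.153e+05 Hz = 115.333 kHz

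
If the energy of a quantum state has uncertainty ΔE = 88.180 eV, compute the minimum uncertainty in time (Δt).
3.732 as

Using the energy-time uncertainty principle:
ΔEΔt ≥ ℏ/2

The minimum uncertainty in time is:
Δt_min = ℏ/(2ΔE)
Δt_min = (1.055e-34 J·s) / (2 × 1.413e-17 J)
Δt_min = 3.732e-18 s = 3.732 as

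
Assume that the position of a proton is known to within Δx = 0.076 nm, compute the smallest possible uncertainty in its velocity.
414.796 m/s

Using the Heisenberg uncertainty principle and Δp = mΔv:
ΔxΔp ≥ ℏ/2
Δx(mΔv) ≥ ℏ/2

The minimum uncertainty in velocity is:
Δv_min = ℏ/(2mΔx)
Δv_min = (1.055e-34 J·s) / (2 × 1.673e-27 kg × 7.600e-11 m)
Δv_min = 4.148e+02 m/s = 414.796 m/s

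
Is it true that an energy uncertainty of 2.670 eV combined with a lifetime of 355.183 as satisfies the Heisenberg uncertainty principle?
Yes, it satisfies the uncertainty relation.

Calculate the product ΔEΔt:
ΔE = 2.670 eV = 4.278e-19 J
ΔEΔt = (4.278e-19 J) × (3.552e-16 s)
ΔEΔt = 1.519e-34 J·s

Compare to the minimum allowed value ℏ/2:
ℏ/2 = 5.273e-35 J·s

Since ΔEΔt = 1.519e-34 J·s ≥ 5.273e-35 J·s = ℏ/2,
this satisfies the uncertainty relation.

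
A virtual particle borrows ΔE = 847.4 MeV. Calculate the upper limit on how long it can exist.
3.884 × 10^-25 s

Using the energy-time uncertainty principle:
ΔEΔt ≥ ℏ/2

For a virtual particle borrowing energy ΔE, the maximum lifetime is:
Δt_max = ℏ/(2ΔE)

Converting energy:
ΔE = 847.4 MeV = 1.358e-10 J

Δt_max = (1.055e-34 J·s) / (2 × 1.358e-10 J)
Δt_max = 3.884e-25 s = 3.884 × 10^-25 s

Virtual particles with higher borrowed energy exist for shorter times.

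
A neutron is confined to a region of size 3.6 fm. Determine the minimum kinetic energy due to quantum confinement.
399.715 keV

Using the uncertainty principle:

1. Position uncertainty: Δx ≈ 3.600e-15 m
2. Minimum momentum uncertainty: Δp = ℏ/(2Δx) = 1.465e-20 kg·m/s
3. Minimum kinetic energy:
   KE = (Δp)²/(2m) = (1.465e-20)²/(2 × 1.675e-27 kg)
   KE = 6.404e-14 J = 399.715 keV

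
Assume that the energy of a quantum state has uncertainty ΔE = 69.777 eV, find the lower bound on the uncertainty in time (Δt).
4.717 as

Using the energy-time uncertainty principle:
ΔEΔt ≥ ℏ/2

The minimum uncertainty in time is:
Δt_min = ℏ/(2ΔE)
Δt_min = (1.055e-34 J·s) / (2 × 1.118e-17 J)
Δt_min = 4.717e-18 s = 4.717 as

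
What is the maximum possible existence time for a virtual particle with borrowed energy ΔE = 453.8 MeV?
7.252 × 10^-25 s

Using the energy-time uncertainty principle:
ΔEΔt ≥ ℏ/2

For a virtual particle borrowing energy ΔE, the maximum lifetime is:
Δt_max = ℏ/(2ΔE)

Converting energy:
ΔE = 453.8 MeV = 7.271e-11 J

Δt_max = (1.055e-34 J·s) / (2 × 7.271e-11 J)
Δt_max = 7.252e-25 s = 7.252 × 10^-25 s

Virtual particles with higher borrowed energy exist for shorter times.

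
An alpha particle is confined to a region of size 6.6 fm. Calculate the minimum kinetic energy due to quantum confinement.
29.977 keV

Using the uncertainty principle:

1. Position uncertainty: Δx ≈ 6.600e-15 m
2. Minimum momentum uncertainty: Δp = ℏ/(2Δx) = 7.989e-21 kg·m/s
3. Minimum kinetic energy:
   KE = (Δp)²/(2m) = (7.989e-21)²/(2 × 6.645e-27 kg)
   KE = 4.803e-15 J = 29.977 keV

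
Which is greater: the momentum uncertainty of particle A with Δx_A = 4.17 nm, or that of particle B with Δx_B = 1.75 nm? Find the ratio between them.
Particle B has the larger minimum momentum uncertainty, by a factor of 2.38.

For each particle, the minimum momentum uncertainty is Δp_min = ℏ/(2Δx):

Particle A: Δp_A = ℏ/(2×4.170e-09 m) = 1.264e-26 kg·m/s
Particle B: Δp_B = ℏ/(2×1.750e-09 m) = 3.013e-26 kg·m/s

Ratio: Δp_B/Δp_A = 2.38

Since Δp_min ∝ 1/Δx, the particle with smaller position uncertainty (B) has larger momentum uncertainty.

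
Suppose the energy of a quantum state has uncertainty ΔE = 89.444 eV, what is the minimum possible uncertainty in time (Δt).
3.679 as

Using the energy-time uncertainty principle:
ΔEΔt ≥ ℏ/2

The minimum uncertainty in time is:
Δt_min = ℏ/(2ΔE)
Δt_min = (1.055e-34 J·s) / (2 × 1.433e-17 J)
Δt_min = 3.679e-18 s = 3.679 as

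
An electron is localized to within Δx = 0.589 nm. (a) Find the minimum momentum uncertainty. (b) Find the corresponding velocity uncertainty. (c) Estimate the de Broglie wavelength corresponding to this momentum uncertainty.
(a) Δp_min = 8.952 × 10^-26 kg·m/s
(b) Δv_min = 98.275 km/s
(c) λ_dB = 7.402 nm

Step-by-step:

(a) From the uncertainty principle:
Δp_min = ℏ/(2Δx) = (1.055e-34 J·s)/(2 × 5.890e-10 m) = 8.952e-26 kg·m/s

(b) The velocity uncertainty:
Δv = Δp/m = (8.952e-26 kg·m/s)/(9.109e-31 kg) = 9.827e+04 m/s = 98.275 km/s

(c) The de Broglie wavelength for this momentum:
λ = h/p = (6.626e-34 J·s)/(8.952e-26 kg·m/s) = 7.402e-09 m = 7.402 nm

Note: The de Broglie wavelength is comparable to the localization size, as expected from wave-particle duality.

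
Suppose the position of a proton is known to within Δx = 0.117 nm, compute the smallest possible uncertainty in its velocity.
269.440 m/s

Using the Heisenberg uncertainty principle and Δp = mΔv:
ΔxΔp ≥ ℏ/2
Δx(mΔv) ≥ ℏ/2

The minimum uncertainty in velocity is:
Δv_min = ℏ/(2mΔx)
Δv_min = (1.055e-34 J·s) / (2 × 1.673e-27 kg × 1.170e-10 m)
Δv_min = 2.694e+02 m/s = 269.440 m/s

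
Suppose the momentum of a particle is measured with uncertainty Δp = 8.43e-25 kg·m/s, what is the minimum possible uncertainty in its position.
62.549 pm

Using the Heisenberg uncertainty principle:
ΔxΔp ≥ ℏ/2

The minimum uncertainty in position is:
Δx_min = ℏ/(2Δp)
Δx_min = (1.055e-34 J·s) / (2 × 8.430e-25 kg·m/s)
Δx_min = 6.255e-11 m = 62.549 pm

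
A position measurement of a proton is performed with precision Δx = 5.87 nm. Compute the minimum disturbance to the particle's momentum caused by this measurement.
8.983 × 10^-27 kg·m/s

The uncertainty principle implies that measuring position disturbs momentum:
ΔxΔp ≥ ℏ/2

When we measure position with precision Δx, we necessarily introduce a momentum uncertainty:
Δp ≥ ℏ/(2Δx)
Δp_min = (1.055e-34 J·s) / (2 × 5.870e-09 m)
Δp_min = 8.983e-27 kg·m/s

The more precisely we measure position, the greater the momentum disturbance.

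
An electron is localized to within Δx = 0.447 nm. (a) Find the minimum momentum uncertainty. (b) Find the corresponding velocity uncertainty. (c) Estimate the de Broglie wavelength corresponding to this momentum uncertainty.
(a) Δp_min = 1.180 × 10^-25 kg·m/s
(b) Δv_min = 129.494 km/s
(c) λ_dB = 5.617 nm

Step-by-step:

(a) From the uncertainty principle:
Δp_min = ℏ/(2Δx) = (1.055e-34 J·s)/(2 × 4.470e-10 m) = 1.180e-25 kg·m/s

(b) The velocity uncertainty:
Δv = Δp/m = (1.180e-25 kg·m/s)/(9.109e-31 kg) = 1.295e+05 m/s = 129.494 km/s

(c) The de Broglie wavelength for this momentum:
λ = h/p = (6.626e-34 J·s)/(1.180e-25 kg·m/s) = 5.617e-09 m = 5.617 nm

Note: The de Broglie wavelength is comparable to the localization size, as expected from wave-particle duality.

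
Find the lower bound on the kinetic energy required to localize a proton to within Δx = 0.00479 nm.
226.091 meV

Localizing a particle requires giving it sufficient momentum uncertainty:

1. From uncertainty principle: Δp ≥ ℏ/(2Δx)
   Δp_min = (1.055e-34 J·s) / (2 × 4.790e-12 m)
   Δp_min = 1.101e-23 kg·m/s

2. This momentum uncertainty corresponds to kinetic energy:
   KE ≈ (Δp)²/(2m) = (1.101e-23)²/(2 × 1.673e-27 kg)
   KE = 3.622e-20 J = 226.091 meV

Tighter localization requires more energy.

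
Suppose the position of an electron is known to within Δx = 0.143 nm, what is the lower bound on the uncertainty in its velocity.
404.782 km/s

Using the Heisenberg uncertainty principle and Δp = mΔv:
ΔxΔp ≥ ℏ/2
Δx(mΔv) ≥ ℏ/2

The minimum uncertainty in velocity is:
Δv_min = ℏ/(2mΔx)
Δv_min = (1.055e-34 J·s) / (2 × 9.109e-31 kg × 1.430e-10 m)
Δv_min = 4.048e+05 m/s = 404.782 km/s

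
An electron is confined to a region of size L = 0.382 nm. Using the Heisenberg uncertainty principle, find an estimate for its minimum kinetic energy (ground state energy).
65.273 meV

Using the uncertainty principle to estimate ground state energy:

1. The position uncertainty is approximately the confinement size:
   Δx ≈ L = 3.820e-10 m

2. From ΔxΔp ≥ ℏ/2, the minimum momentum uncertainty is:
   Δp ≈ ℏ/(2L) = 1.380e-25 kg·m/s

3. The kinetic energy is approximately:
   KE ≈ (Δp)²/(2m) = (1.380e-25)²/(2 × 9.109e-31 kg)
   KE ≈ 1.046e-20 J = 65.273 meV

This is an order-of-magnitude estimate of the ground state energy.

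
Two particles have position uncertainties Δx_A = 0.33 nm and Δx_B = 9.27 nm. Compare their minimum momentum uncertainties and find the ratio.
Particle A has the larger minimum momentum uncertainty, by a factor of 28.09.

For each particle, the minimum momentum uncertainty is Δp_min = ℏ/(2Δx):

Particle A: Δp_A = ℏ/(2×3.300e-10 m) = 1.598e-25 kg·m/s
Particle B: Δp_B = ℏ/(2×9.270e-09 m) = 5.688e-27 kg·m/s

Ratio: Δp_A/Δp_B = 28.09

Since Δp_min ∝ 1/Δx, the particle with smaller position uncertainty (A) has larger momentum uncertainty.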